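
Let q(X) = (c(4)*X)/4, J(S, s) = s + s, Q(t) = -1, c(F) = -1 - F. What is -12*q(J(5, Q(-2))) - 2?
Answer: -32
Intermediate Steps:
J(S, s) = 2*s
q(X) = -5*X/4 (q(X) = ((-1 - 1*4)*X)/4 = ((-1 - 4)*X)*(¼) = -5*X*(¼) = -5*X/4)
-12*q(J(5, Q(-2))) - 2 = -(-15)*2*(-1) - 2 = -(-15)*(-2) - 2 = -12*5/2 - 2 = -30 - 2 = -32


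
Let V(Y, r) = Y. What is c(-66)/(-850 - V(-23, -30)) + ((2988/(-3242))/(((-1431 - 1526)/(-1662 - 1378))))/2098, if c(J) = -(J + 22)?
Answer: -223117434092/4158295393331 ≈ -0.053656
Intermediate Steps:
c(J) = -22 - J (c(J) = -(22 + J) = -22 - J)
c(-66)/(-850 - V(-23, -30)) + ((2988/(-3242))/(((-1431 - 1526)/(-1662 - 1378))))/2098 = (-22 - 1*(-66))/(-850 - 1*(-23)) + ((2988/(-3242))/(((-1431 - 1526)/(-1662 - 1378))))/2098 = (-22 + 66)/(-850 + 23) + ((2988*(-1/3242))/((-2957/(-3040))))*(1/2098) = 44/(-827) - 1494/(1621*((-2957*(-1/3040))))*(1/2098) = 44*(-1/827) - 1494/(1621*2957/3040)*(1/2098) = -44/827 - 1494/1621*3040/2957*(1/2098) = -44/827 - 4541760/4793297*1/2098 = -44/827 - 2270880/5028168553 = -223117434092/4158295393331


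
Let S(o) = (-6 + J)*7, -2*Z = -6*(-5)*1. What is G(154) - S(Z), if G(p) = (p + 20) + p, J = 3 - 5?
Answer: 384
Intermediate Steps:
J = -2
G(p) = 20 + 2*p (G(p) = (20 + p) + p = 20 + 2*p)
Z = -15 (Z = -(-6*(-5))/2 = -15 ≈ -15.000)
S(o) = -56 (S(o) = (-6 - 2)*7 = -8*7 = -56)
G(154) - S(Z) = (20 + 2*154) - 1*(-56) = (20 + 308) + 56 = 328 + 56 = 384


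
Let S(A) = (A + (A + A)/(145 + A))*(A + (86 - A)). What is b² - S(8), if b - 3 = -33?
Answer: 31060/153 ≈ 203.01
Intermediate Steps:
b = -30 (b = 3 - 33 = -30)
S(A) = 86*A + 172*A/(145 + A) (S(A) = (A + (2*A)/(145 + A))*86 = (A + 2*A/(145 + A))*86 = 86*A + 172*A/(145 + A))
b² - S(8) = (-30)² - 86*8*(147 + 8)/(145 + 8) = 900 - 86*8*155/153 = 900 - 1*106640/153 = 900 - 106640/153 = 31060/153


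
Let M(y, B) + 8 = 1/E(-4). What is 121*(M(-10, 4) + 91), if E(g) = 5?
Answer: 50336/5 ≈ 10067.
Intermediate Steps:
M(y, B) = -39/5 (M(y, B) = -8 + 1/5 = -8 + ⅕ = -39/5)
121*(M(-10, 4) + 91) = 121*(-39/5 + 91) = 121*(416/5) = 50336/5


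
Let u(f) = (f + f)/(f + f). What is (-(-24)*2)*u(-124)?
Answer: 48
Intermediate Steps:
u(f) = 1 (u(f) = (2*f)/((2*f)) = (2*f)*(1/(2*f)) = 1)
(-(-24)*2)*u(-124) = -(-24)*2*1 = -1*(-48)*1 = 48*1 = 48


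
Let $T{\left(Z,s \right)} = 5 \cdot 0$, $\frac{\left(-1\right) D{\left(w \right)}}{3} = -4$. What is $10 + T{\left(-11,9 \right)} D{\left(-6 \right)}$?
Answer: $10$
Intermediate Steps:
$D{\left(w \right)} = 12$ ($D{\left(w \right)} = \left(-3\right) \left(-4\right) = 12$)
$T{\left(Z,s \right)} = 0$
$10 + T{\left(-11,9 \right)} D{\left(-6 \right)} = 10 + 0 \cdot 12 = 10 + 0 = 10$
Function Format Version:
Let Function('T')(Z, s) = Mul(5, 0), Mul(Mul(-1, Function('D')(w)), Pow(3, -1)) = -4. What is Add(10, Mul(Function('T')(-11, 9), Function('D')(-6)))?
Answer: 10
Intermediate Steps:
Function('D')(w) = 12 (Function('D')(w) = Mul(-3, -4) = 12)
Function('T')(Z, s) = 0
Add(10, Mul(Function('T')(-11, 9), Function('D')(-6))) = Add(10, Mul(0, 12)) = Add(10, 0) = 10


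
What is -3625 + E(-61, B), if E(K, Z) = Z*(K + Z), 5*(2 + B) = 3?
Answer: -88441/25 ≈ -3537.6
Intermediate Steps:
B = -7/5 (B = -2 + (1/5)*3 = -2 + 3/5 = -7/5 ≈ -1.4000)
-3625 + E(-61, B) = -3625 - 7*(-61 - 7/5)/5 = -3625 - 7/5*(-312/5) = -3625 + 2184/25 = -88441/25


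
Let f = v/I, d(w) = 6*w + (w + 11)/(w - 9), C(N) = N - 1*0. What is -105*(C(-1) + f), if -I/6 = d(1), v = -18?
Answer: 35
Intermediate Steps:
C(N) = N (C(N) = N + 0 = N)
d(w) = 6*w + (11 + w)/(-9 + w)
I = -27 (I = -6*(11 - 53*1 + 6*1²)/(-9 + 1) = -6*(11 - 53 + 6*1)/(-8) = -(-3)*(11 - 53 + 6)/4 = -(-3)*(-36)/4 = -6*9/2 = -27)
f = ⅔ (f = -18/(-27) = -18*(-1/27) = ⅔ ≈ 0.66667)
-105*(C(-1) + f) = -105*(-1 + ⅔) = -105*(-⅓) = 35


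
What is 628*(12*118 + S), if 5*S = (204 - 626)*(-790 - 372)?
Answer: 312394832/5 ≈ 6.2479e+7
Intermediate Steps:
S = 490364/5 (S = ((204 - 626)*(-790 - 372))/5 = (-422*(-1162))/5 = (⅕)*490364 = 490364/5 ≈ 98073.)
628*(12*118 + S) = 628*(12*118 + 490364/5) = 628*(1416 + 490364/5) = 628*(497444/5) = 312394832/5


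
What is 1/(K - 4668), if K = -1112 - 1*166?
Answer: -1/5946 ≈ -0.00016818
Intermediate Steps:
K = -1278 (K = -1112 - 166 = -1278)
1/(K - 4668) = 1/(-1278 - 4668) = 1/(-5946) = -1/5946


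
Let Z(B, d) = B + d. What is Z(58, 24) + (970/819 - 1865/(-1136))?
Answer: 78920843/930384 ≈ 84.826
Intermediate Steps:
Z(58, 24) + (970/819 - 1865/(-1136)) = (58 + 24) + (970/819 - 1865/(-1136)) = 82 + (970*(1/819) - 1865*(-1/1136)) = 82 + (970/819 + 1865/1136) = 82 + 2629355/930384 = 78920843/930384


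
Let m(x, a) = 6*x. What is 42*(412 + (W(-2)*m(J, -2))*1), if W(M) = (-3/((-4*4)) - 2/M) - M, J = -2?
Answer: 31395/2 ≈ 15698.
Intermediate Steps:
W(M) = 3/16 - M - 2/M (W(M) = (-3/(-16) - 2/M) - M = (-3*(-1/16) - 2/M) - M = (3/16 - 2/M) - M = 3/16 - M - 2/M)
42*(412 + (W(-2)*m(J, -2))*1) = 42*(412 + ((3/16 - 1*(-2) - 2/(-2))*(6*(-2)))*1) = 42*(412 + ((3/16 + 2 - 2*(-½))*(-12))*1) = 42*(412 + ((3/16 + 2 + 1)*(-12))*1) = 42*(412 + ((51/16)*(-12))*1) = 42*(412 - 153/4*1) = 42*(412 - 153/4) = 42*(1495/4) = 31395/2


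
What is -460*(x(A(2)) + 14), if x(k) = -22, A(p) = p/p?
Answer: 3680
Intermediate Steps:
A(p) = 1
-460*(x(A(2)) + 14) = -460*(-22 + 14) = -460*(-8) = 3680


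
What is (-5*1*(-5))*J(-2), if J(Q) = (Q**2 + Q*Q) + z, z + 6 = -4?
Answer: -50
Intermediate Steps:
z = -10 (z = -6 - 4 = -10)
J(Q) = -10 + 2*Q**2 (J(Q) = (Q**2 + Q*Q) - 10 = (Q**2 + Q**2) - 10 = 2*Q**2 - 10 = -10 + 2*Q**2)
(-5*1*(-5))*J(-2) = (-5*1*(-5))*(-10 + 2*(-2)**2) = (-5*(-5))*(-10 + 2*4) = 25*(-10 + 8) = 25*(-2) = -50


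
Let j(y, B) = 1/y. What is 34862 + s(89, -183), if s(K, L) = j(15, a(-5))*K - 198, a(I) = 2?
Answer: 520049/15 ≈ 34670.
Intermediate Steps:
s(K, L) = -198 + K/15 (s(K, L) = K/15 - 198 = -198 + K/15)
34862 + s(89, -183) = 34862 + (-198 + (1/15)*89) = 34862 + (-198 + 89/15) = 34862 - 2881/15 = 520049/15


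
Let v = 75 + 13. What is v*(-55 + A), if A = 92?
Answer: 3256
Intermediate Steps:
v = 88
v*(-55 + A) = 88*(-55 + 92) = 88*37 = 3256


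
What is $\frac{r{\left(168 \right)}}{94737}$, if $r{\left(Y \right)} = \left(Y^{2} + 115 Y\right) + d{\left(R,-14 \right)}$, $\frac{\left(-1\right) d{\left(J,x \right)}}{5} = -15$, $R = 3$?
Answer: $\frac{15873}{31579} \approx 0.50264$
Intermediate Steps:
$d{\left(J,x \right)} = 75$ ($d{\left(J,x \right)} = \left(-5\right) \left(-15\right) = 75$)
$r{\left(Y \right)} = 75 + Y^{2} + 115 Y$ ($r{\left(Y \right)} = \left(Y^{2} + 115 Y\right) + 75 = 75 + Y^{2} + 115 Y$)
$\frac{r{\left(168 \right)}}{94737} = \frac{75 + 168^{2} + 115 \cdot 168}{94737} = \left(75 + 28224 + 19320\right) \frac{1}{94737} = 47619 \cdot \frac{1}{94737} = \frac{15873}{31579}$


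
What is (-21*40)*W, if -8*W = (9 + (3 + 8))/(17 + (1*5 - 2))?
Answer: 105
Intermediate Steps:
W = -⅛ (W = -(9 + (3 + 8))/(8*(17 + (1*5 - 2))) = -(9 + 11)/(8*(17 + (5 - 2))) = -5/(2*(17 + 3)) = -5/(2*20) = -⅛*1 = -⅛ ≈ -0.12500)
(-21*40)*W = -21*40*(-⅛) = -840*(-⅛) = 105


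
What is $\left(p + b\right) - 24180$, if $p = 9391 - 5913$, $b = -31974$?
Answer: $-52676$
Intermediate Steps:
$p = 3478$ ($p = 9391 - 5913 = 3478$)
$\left(p + b\right) - 24180 = \left(3478 - 31974\right) - 24180 = -28496 - 24180 = -52676$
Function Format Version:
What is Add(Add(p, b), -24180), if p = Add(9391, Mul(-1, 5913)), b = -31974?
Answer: -52676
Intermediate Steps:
p = 3478 (p = Add(9391, -5913) = 3478)
Add(Add(p, b), -24180) = Add(Add(3478, -31974), -24180) = Add(-28496, -24180) = -52676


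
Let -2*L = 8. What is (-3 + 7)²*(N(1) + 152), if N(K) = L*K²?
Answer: 2368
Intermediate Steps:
L = -4 (L = -½*8 = -4)
N(K) = -4*K²
(-3 + 7)²*(N(1) + 152) = (-3 + 7)²*(-4*1² + 152) = 4²*(-4*1 + 152) = 16*(-4 + 152) = 16*148 = 2368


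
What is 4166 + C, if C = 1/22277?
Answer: 92805983/22277 ≈ 4166.0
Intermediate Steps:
C = 1/22277 ≈ 4.4889e-5
4166 + C = 4166 + 1/22277 = 92805983/22277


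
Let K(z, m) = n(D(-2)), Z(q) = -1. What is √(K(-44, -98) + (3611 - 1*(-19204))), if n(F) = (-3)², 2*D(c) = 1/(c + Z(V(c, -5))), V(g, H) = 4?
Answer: 6*√634 ≈ 151.08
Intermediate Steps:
D(c) = 1/(2*(-1 + c)) (D(c) = 1/(2*(c - 1)) = 1/(2*(-1 + c)))
n(F) = 9
K(z, m) = 9
√(K(-44, -98) + (3611 - 1*(-19204))) = √(9 + (3611 - 1*(-19204))) = √(9 + (3611 + 19204)) = √(9 + 22815) = √22824 = 6*√634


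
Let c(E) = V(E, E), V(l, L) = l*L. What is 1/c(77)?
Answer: 1/5929 ≈ 0.00016866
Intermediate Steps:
V(l, L) = L*l
c(E) = E² (c(E) = E*E = E²)
1/c(77) = 1/(77²) = 1/5929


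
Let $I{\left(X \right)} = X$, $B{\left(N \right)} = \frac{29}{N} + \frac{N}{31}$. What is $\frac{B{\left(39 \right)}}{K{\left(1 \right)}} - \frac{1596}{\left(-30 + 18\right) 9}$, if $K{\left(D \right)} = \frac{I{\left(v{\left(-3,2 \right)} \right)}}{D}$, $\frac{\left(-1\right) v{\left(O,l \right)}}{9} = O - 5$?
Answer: $\frac{322199}{21762} \approx 14.806$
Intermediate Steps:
$v{\left(O,l \right)} = 45 - 9 O$ ($v{\left(O,l \right)} = - 9 \left(O - 5\right) = - 9 \left(-5 + O\right) = 45 - 9 O$)
$B{\left(N \right)} = \frac{29}{N} + \frac{N}{31}$ ($B{\left(N \right)} = \frac{29}{N} + N \frac{1}{31} = \frac{29}{N} + \frac{N}{31}$)
$K{\left(D \right)} = \frac{72}{D}$ ($K{\left(D \right)} = \frac{45 - -27}{D} = \frac{45 + 27}{D} = \frac{72}{D}$)
$\frac{B{\left(39 \right)}}{K{\left(1 \right)}} - \frac{1596}{\left(-30 + 18\right) 9} = \frac{\frac{29}{39} + \frac{1}{31} \cdot 39}{72 \cdot 1^{-1}} - \frac{1596}{\left(-30 + 18\right) 9} = \frac{29 \cdot \frac{1}{39} + \frac{39}{31}}{72 \cdot 1} - \frac{1596}{\left(-12\right) 9} = \frac{\frac{29}{39} + \frac{39}{31}}{72} - \frac{1596}{-108} = \frac{2420}{1209} \cdot \frac{1}{72} - - \frac{133}{9} = \frac{605}{21762} + \frac{133}{9} = \frac{322199}{21762}$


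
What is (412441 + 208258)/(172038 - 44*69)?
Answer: 15139/4122 ≈ 3.6727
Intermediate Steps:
(412441 + 208258)/(172038 - 44*69) = 620699/(172038 - 3036) = 620699/169002 = 620699*(1/169002) = 15139/4122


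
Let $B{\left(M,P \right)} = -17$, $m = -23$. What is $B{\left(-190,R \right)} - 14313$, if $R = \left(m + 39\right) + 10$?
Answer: $-14330$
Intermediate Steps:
$R = 26$ ($R = \left(-23 + 39\right) + 10 = 16 + 10 = 26$)
$B{\left(-190,R \right)} - 14313 = -17 - 14313 = -14330$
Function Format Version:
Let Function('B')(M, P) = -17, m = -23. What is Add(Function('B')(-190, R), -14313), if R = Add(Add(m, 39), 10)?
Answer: -14330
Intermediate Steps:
R = 26 (R = Add(Add(-23, 39), 10) = Add(16, 10) = 26)
Add(Function('B')(-190, R), -14313) = Add(-17, -14313) = -14330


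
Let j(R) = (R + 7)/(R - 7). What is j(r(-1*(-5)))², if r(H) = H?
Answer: 36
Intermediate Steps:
j(R) = (7 + R)/(-7 + R)
j(r(-1*(-5)))² = ((7 - 1*(-5))/(-7 - 1*(-5)))² = ((7 + 5)/(-7 + 5))² = (12/(-2))² = (-½*12)² = (-6)² = 36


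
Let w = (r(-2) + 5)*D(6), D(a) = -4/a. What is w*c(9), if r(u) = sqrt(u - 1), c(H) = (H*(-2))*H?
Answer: 540 + 108*I*sqrt(3) ≈ 540.0 + 187.06*I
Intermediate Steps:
c(H) = -2*H**2 (c(H) = (-2*H)*H = -2*H**2)
r(u) = sqrt(-1 + u)
w = -10/3 - 2*I*sqrt(3)/3 (w = (sqrt(-1 - 2) + 5)*(-4/6) = (sqrt(-3) + 5)*(-4*1/6) = (I*sqrt(3) + 5)*(-2/3) = (5 + I*sqrt(3))*(-2/3) = -10/3 - 2*I*sqrt(3)/3 ≈ -3.3333 - 1.1547*I)
w*c(9) = (-10/3 - 2*I*sqrt(3)/3)*(-2*9**2) = (-10/3 - 2*I*sqrt(3)/3)*(-2*81) = (-10/3 - 2*I*sqrt(3)/3)*(-162) = 540 + 108*I*sqrt(3)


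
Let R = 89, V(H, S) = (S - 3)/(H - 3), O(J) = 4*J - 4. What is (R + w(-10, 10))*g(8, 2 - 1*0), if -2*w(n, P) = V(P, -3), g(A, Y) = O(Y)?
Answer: 2504/7 ≈ 357.71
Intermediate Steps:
O(J) = -4 + 4*J
V(H, S) = (-3 + S)/(-3 + H)
g(A, Y) = -4 + 4*Y
w(n, P) = 3/(-3 + P) (w(n, P) = -(-3 - 3)/(2*(-3 + P)) = -(-6)/(2*(-3 + P)) = -(-3)/(-3 + P) = 3/(-3 + P))
(R + w(-10, 10))*g(8, 2 - 1*0) = (89 + 3/(-3 + 10))*(-4 + 4*(2 - 1*0)) = (89 + 3/7)*(-4 + 4*(2 + 0)) = (89 + 3*(1/7))*(-4 + 4*2) = (89 + 3/7)*(-4 + 8) = (626/7)*4 = 2504/7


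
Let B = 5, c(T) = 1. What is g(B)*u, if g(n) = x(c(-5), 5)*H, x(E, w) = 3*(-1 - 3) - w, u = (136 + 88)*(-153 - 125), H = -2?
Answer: -2117248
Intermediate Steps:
u = -62272 (u = 224*(-278) = -62272)
x(E, w) = -12 - w (x(E, w) = 3*(-4) - w = -12 - w)
g(n) = 34 (g(n) = (-12 - 1*5)*(-2) = (-12 - 5)*(-2) = -17*(-2) = 34)
g(B)*u = 34*(-62272) = -2117248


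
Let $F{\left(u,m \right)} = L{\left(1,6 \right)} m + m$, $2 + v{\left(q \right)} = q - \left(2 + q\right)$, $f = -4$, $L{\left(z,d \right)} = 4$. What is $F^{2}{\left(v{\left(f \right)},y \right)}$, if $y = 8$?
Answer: $1600$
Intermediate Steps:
$v{\left(q \right)} = -4$ ($v{\left(q \right)} = -2 + \left(q - \left(2 + q\right)\right) = -2 - 2 = -4$)
$F{\left(u,m \right)} = 5 m$ ($F{\left(u,m \right)} = 4 m + m = 5 m$)
$F^{2}{\left(v{\left(f \right)},y \right)} = \left(5 \cdot 8\right)^{2} = 40^{2} = 1600$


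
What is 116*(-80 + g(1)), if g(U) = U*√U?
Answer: -9164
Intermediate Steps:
g(U) = U^(3/2)
116*(-80 + g(1)) = 116*(-80 + 1^(3/2)) = 116*(-80 + 1) = 116*(-79) = -9164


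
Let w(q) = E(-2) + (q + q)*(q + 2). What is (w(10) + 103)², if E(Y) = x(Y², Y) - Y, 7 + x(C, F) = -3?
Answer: 112225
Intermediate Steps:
x(C, F) = -10 (x(C, F) = -7 - 3 = -10)
E(Y) = -10 - Y
w(q) = -8 + 2*q*(2 + q) (w(q) = (-10 - 1*(-2)) + (q + q)*(q + 2) = (-10 + 2) + (2*q)*(2 + q) = -8 + 2*q*(2 + q))
(w(10) + 103)² = ((-8 + 2*10² + 4*10) + 103)² = ((-8 + 2*100 + 40) + 103)² = ((-8 + 200 + 40) + 103)² = (232 + 103)² = 335² = 112225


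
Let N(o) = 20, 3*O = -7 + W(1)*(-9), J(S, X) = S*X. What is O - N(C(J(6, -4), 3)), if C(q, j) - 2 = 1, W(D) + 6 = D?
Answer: -22/3 ≈ -7.3333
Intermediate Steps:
W(D) = -6 + D
C(q, j) = 3 (C(q, j) = 2 + 1 = 3)
O = 38/3 (O = (-7 + (-6 + 1)*(-9))/3 = (-7 - 5*(-9))/3 = (-7 + 45)/3 = (1/3)*38 = 38/3 ≈ 12.667)
O - N(C(J(6, -4), 3)) = 38/3 - 1*20 = 38/3 - 20 = -22/3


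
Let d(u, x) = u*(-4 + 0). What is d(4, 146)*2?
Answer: -32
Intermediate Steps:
d(u, x) = -4*u (d(u, x) = u*(-4) = -4*u)
d(4, 146)*2 = -4*4*2 = -16*2 = -32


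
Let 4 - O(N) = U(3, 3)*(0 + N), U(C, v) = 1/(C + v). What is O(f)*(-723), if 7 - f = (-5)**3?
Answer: 13014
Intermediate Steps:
f = 132 (f = 7 - 1*(-5)**3 = 7 - 1*(-125) = 7 + 125 = 132)
O(N) = 4 - N/6 (O(N) = 4 - (0 + N)/(3 + 3) = 4 - N/6)
O(f)*(-723) = (4 - 1/6*132)*(-723) = (4 - 22)*(-723) = -18*(-723) = 13014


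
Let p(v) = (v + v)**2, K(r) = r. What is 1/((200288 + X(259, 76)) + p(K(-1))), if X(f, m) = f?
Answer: 1/200551 ≈ 4.9863e-6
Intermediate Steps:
p(v) = 4*v**2 (p(v) = (2*v)**2 = 4*v**2)
1/((200288 + X(259, 76)) + p(K(-1))) = 1/((200288 + 259) + 4*(-1)**2) = 1/(200547 + 4*1) = 1/(200547 + 4) = 1/200551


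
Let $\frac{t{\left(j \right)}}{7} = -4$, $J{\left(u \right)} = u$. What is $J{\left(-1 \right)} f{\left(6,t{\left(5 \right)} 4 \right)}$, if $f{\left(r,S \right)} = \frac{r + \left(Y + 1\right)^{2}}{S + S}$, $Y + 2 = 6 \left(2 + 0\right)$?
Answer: $\frac{127}{224} \approx 0.56696$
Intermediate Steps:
$Y = 10$ ($Y = -2 + 6 \left(2 + 0\right) = -2 + 6 \cdot 2 = -2 + 12 = 10$)
$t{\left(j \right)} = -28$ ($t{\left(j \right)} = 7 \left(-4\right) = -28$)
$f{\left(r,S \right)} = \frac{121 + r}{2 S}$ ($f{\left(r,S \right)} = \frac{r + \left(10 + 1\right)^{2}}{S + S} = \frac{r + 11^{2}}{2 S} = \left(r + 121\right) \frac{1}{2 S} = \left(121 + r\right) \frac{1}{2 S} = \frac{121 + r}{2 S}$)
$J{\left(-1 \right)} f{\left(6,t{\left(5 \right)} 4 \right)} = - \frac{121 + 6}{2 \left(\left(-28\right) 4\right)} = - \frac{127}{2 \left(-112\right)} = - \frac{\left(-1\right) 127}{2 \cdot 112} = \left(-1\right) \left(- \frac{127}{224}\right) = \frac{127}{224}$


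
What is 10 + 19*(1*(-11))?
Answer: -199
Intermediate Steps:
10 + 19*(1*(-11)) = 10 + 19*(-11) = 10 - 209 = -199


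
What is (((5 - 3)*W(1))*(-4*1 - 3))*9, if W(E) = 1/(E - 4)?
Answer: 42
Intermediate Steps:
W(E) = 1/(-4 + E)
(((5 - 3)*W(1))*(-4*1 - 3))*9 = (((5 - 3)/(-4 + 1))*(-4*1 - 3))*9 = ((2/(-3))*(-4 - 3))*9 = ((2*(-⅓))*(-7))*9 = -⅔*(-7)*9 = (14/3)*9 = 42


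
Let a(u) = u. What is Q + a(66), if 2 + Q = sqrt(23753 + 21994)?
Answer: 64 + 3*sqrt(5083) ≈ 277.89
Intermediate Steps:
Q = -2 + 3*sqrt(5083) (Q = -2 + sqrt(23753 + 21994) = -2 + sqrt(45747) = -2 + 3*sqrt(5083) ≈ 211.89)
Q + a(66) = (-2 + 3*sqrt(5083)) + 66 = 64 + 3*sqrt(5083)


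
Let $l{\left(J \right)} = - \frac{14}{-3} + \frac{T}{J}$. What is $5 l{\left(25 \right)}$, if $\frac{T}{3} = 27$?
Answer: $\frac{593}{15} \approx 39.533$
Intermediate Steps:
$T = 81$ ($T = 3 \cdot 27 = 81$)
$l{\left(J \right)} = \frac{14}{3} + \frac{81}{J}$ ($l{\left(J \right)} = - \frac{14}{-3} + \frac{81}{J} = \left(-14\right) \left(- \frac{1}{3}\right) + \frac{81}{J} = \frac{14}{3} + \frac{81}{J}$)
$5 l{\left(25 \right)} = 5 \left(\frac{14}{3} + \frac{81}{25}\right) = 5 \cdot \frac{593}{75} = \frac{593}{15}$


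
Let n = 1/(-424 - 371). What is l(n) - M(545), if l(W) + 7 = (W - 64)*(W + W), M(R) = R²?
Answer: -187731548038/632025 ≈ -2.9703e+5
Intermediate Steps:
n = -1/795 (n = 1/(-795) = -1/795 ≈ -0.0012579)
l(W) = -7 + 2*W*(-64 + W) (l(W) = -7 + (W - 64)*(W + W) = -7 + (-64 + W)*(2*W) = -7 + 2*W*(-64 + W))
l(n) - M(545) = (-7 - 128*(-1/795) + 2*(-1/795)²) - 1*545² = (-7 + 128/795 + 2*(1/632025)) - 1*297025 = (-7 + 128/795 + 2/632025) - 297025 = -4322413/632025 - 297025 = -187731548038/632025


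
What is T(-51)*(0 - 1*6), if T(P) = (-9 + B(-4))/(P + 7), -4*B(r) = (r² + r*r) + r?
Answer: -24/11 ≈ -2.1818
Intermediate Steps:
B(r) = -r²/2 - r/4 (B(r) = -((r² + r*r) + r)/4 = -((r² + r²) + r)/4 = -(2*r² + r)/4 = -(r + 2*r²)/4 = -r²/2 - r/4)
T(P) = -16/(7 + P) (T(P) = (-9 - ¼*(-4)*(1 + 2*(-4)))/(P + 7) = (-9 - ¼*(-4)*(1 - 8))/(7 + P) = (-9 - ¼*(-4)*(-7))/(7 + P) = (-9 - 7)/(7 + P) = -16/(7 + P))
T(-51)*(0 - 1*6) = (-16/(7 - 51))*(0 - 1*6) = (-16/(-44))*(0 - 6) = -16*(-1/44)*(-6) = (4/11)*(-6) = -24/11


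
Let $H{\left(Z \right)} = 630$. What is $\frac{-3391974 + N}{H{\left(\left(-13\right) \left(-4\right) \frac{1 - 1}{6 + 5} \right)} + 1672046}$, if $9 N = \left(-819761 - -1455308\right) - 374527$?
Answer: $- \frac{15133373}{7527042} \approx -2.0105$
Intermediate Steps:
$N = \frac{261020}{9}$ ($N = \frac{\left(-819761 - -1455308\right) - 374527}{9} = \frac{\left(-819761 + 1455308\right) - 374527}{9} = \frac{635547 - 374527}{9} = \frac{1}{9} \cdot 261020 = \frac{261020}{9} \approx 29002.0$)
$\frac{-3391974 + N}{H{\left(\left(-13\right) \left(-4\right) \frac{1 - 1}{6 + 5} \right)} + 1672046} = \frac{-3391974 + \frac{261020}{9}}{630 + 1672046} = - \frac{30266746}{9 \cdot 1672676} = \left(- \frac{30266746}{9}\right) \frac{1}{1672676} = - \frac{15133373}{7527042}$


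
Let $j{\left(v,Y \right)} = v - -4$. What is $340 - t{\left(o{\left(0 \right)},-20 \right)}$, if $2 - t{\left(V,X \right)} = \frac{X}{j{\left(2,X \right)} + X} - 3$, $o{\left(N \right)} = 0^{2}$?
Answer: $\frac{2355}{7} \approx 336.43$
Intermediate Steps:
$o{\left(N \right)} = 0$
$j{\left(v,Y \right)} = 4 + v$ ($j{\left(v,Y \right)} = v + 4 = 4 + v$)
$t{\left(V,X \right)} = 5 - \frac{X}{6 + X}$ ($t{\left(V,X \right)} = 2 - \left(\frac{X}{\left(4 + 2\right) + X} - 3\right) = 2 - \left(\frac{X}{6 + X} - 3\right) = 2 - \left(-3 + \frac{X}{6 + X}\right) = 5 - \frac{X}{6 + X}$)
$340 - t{\left(o{\left(0 \right)},-20 \right)} = 340 - \frac{2 \left(15 + 2 \left(-20\right)\right)}{6 - 20} = 340 - \frac{2 \left(15 - 40\right)}{-14} = 340 - 2 \left(- \frac{1}{14}\right) \left(-25\right) = 340 - \frac{25}{7} = \frac{2355}{7}$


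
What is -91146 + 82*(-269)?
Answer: -113204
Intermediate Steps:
-91146 + 82*(-269) = -91146 - 22058 = -113204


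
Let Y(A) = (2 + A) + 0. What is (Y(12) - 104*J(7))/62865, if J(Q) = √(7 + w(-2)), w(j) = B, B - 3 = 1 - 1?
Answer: 14/62865 - 104*√10/62865 ≈ -0.0050088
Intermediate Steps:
Y(A) = 2 + A
B = 3 (B = 3 + (1 - 1) = 3 + 0 = 3)
w(j) = 3
J(Q) = √10 (J(Q) = √(7 + 3) = √10)
(Y(12) - 104*J(7))/62865 = ((2 + 12) - 104*√10)/62865 = (14 - 104*√10)*(1/62865) = 14/62865 - 104*√10/62865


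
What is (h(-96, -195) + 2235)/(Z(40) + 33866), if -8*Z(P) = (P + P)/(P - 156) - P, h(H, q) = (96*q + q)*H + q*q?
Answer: 35884600/654841 ≈ 54.799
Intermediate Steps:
h(H, q) = q**2 + 97*H*q (h(H, q) = (97*q)*H + q**2 = 97*H*q + q**2 = q**2 + 97*H*q)
Z(P) = P/8 - P/(4*(-156 + P)) (Z(P) = -((P + P)/(P - 156) - P)/8 = -((2*P)/(-156 + P) - P)/8 = -(2*P/(-156 + P) - P)/8 = -(-P + 2*P/(-156 + P))/8 = P/8 - P/(4*(-156 + P)))
(h(-96, -195) + 2235)/(Z(40) + 33866) = (-195*(-195 + 97*(-96)) + 2235)/((1/8)*40*(-158 + 40)/(-156 + 40) + 33866) = (-195*(-195 - 9312) + 2235)/((1/8)*40*(-118)/(-116) + 33866) = (-195*(-9507) + 2235)/((1/8)*40*(-1/116)*(-118) + 33866) = (1853865 + 2235)/(295/58 + 33866) = 1856100/(1964523/58) = 1856100*(58/1964523) = 35884600/654841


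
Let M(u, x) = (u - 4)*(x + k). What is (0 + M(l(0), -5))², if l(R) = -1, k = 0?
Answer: 625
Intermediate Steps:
M(u, x) = x*(-4 + u) (M(u, x) = (u - 4)*(x + 0) = (-4 + u)*x = x*(-4 + u))
(0 + M(l(0), -5))² = (0 - 5*(-4 - 1))² = (0 - 5*(-5))² = (0 + 25)² = 25² = 625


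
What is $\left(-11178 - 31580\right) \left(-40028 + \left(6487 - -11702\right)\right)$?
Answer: $933791962$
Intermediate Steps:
$\left(-11178 - 31580\right) \left(-40028 + \left(6487 - -11702\right)\right) = - 42758 \left(-40028 + \left(6487 + 11702\right)\right) = - 42758 \left(-40028 + 18189\right) = \left(-42758\right) \left(-21839\right) = 933791962$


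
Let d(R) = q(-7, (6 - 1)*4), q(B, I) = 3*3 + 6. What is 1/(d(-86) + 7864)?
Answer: 1/7879 ≈ 0.00012692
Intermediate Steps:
q(B, I) = 15 (q(B, I) = 9 + 6 = 15)
d(R) = 15
1/(d(-86) + 7864) = 1/(15 + 7864) = 1/7879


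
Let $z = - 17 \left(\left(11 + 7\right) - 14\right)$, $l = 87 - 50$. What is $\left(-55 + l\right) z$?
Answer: $1224$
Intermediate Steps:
$l = 37$ ($l = 87 - 50 = 37$)
$z = -68$ ($z = - 17 \left(18 - 14\right) = \left(-17\right) 4 = -68$)
$\left(-55 + l\right) z = \left(-55 + 37\right) \left(-68\right) = \left(-18\right) \left(-68\right) = 1224$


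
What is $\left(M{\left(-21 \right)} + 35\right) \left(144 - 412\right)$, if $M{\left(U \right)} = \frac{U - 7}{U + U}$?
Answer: $- \frac{28676}{3} \approx -9558.7$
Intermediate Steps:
$M{\left(U \right)} = \frac{-7 + U}{2 U}$
$\left(M{\left(-21 \right)} + 35\right) \left(144 - 412\right) = \left(\frac{-7 - 21}{2 \left(-21\right)} + 35\right) \left(144 - 412\right) = \left(\frac{1}{2} \left(- \frac{1}{21}\right) \left(-28\right) + 35\right) \left(-268\right) = \left(\frac{2}{3} + 35\right) \left(-268\right) = \frac{107}{3} \left(-268\right) = - \frac{28676}{3}$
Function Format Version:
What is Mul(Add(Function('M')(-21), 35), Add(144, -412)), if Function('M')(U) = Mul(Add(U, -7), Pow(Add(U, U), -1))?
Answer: Rational(-28676, 3) ≈ -9558.7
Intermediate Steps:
Function('M')(U) = Mul(Rational(1, 2), Pow(U, -1), Add(-7, U)) (Function('M')(U) = Mul(Add(-7, U), Pow(Mul(2, U), -1)) = Mul(Add(-7, U), Mul(Rational(1, 2), Pow(U, -1))) = Mul(Rational(1, 2), Pow(U, -1), Add(-7, U)))
Mul(Add(Function('M')(-21), 35), Add(144, -412)) = Mul(Add(Mul(Rational(1, 2), Pow(-21, -1), Add(-7, -21)), 35), Add(144, -412)) = Mul(Add(Mul(Rational(1, 2), Rational(-1, 21), -28), 35), -268) = Mul(Add(Rational(2, 3), 35), -268) = Mul(Rational(107, 3), -268) = Rational(-28676, 3)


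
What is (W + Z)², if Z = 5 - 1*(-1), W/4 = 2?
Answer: 196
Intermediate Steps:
W = 8 (W = 4*2 = 8)
Z = 6 (Z = 5 + 1 = 6)
(W + Z)² = (8 + 6)² = 14² = 196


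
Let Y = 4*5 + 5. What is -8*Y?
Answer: -200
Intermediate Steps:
Y = 25 (Y = 20 + 5 = 25)
-8*Y = -8*25 = -200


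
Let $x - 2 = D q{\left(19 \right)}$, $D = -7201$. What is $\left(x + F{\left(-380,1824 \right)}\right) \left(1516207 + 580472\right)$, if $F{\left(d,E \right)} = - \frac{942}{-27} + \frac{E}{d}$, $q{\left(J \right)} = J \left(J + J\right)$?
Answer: $- \frac{163512339536078}{15} \approx -1.0901 \cdot 10^{13}$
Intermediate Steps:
$q{\left(J \right)} = 2 J^{2}$ ($q{\left(J \right)} = J 2 J = 2 J^{2}$)
$F{\left(d,E \right)} = \frac{314}{9} + \frac{E}{d}$ ($F{\left(d,E \right)} = \left(-942\right) \left(- \frac{1}{27}\right) + \frac{E}{d} = \frac{314}{9} + \frac{E}{d}$)
$x = -5199120$ ($x = 2 - 7201 \cdot 2 \cdot 19^{2} = 2 - 7201 \cdot 2 \cdot 361 = 2 - 5199122 = -5199120$)
$\left(x + F{\left(-380,1824 \right)}\right) \left(1516207 + 580472\right) = \left(-5199120 + \left(\frac{314}{9} + \frac{1824}{-380}\right)\right) \left(1516207 + 580472\right) = \left(-5199120 + \left(\frac{314}{9} + 1824 \left(- \frac{1}{380}\right)\right)\right) 2096679 = \left(-5199120 + \left(\frac{314}{9} - \frac{24}{5}\right)\right) 2096679 = \left(-5199120 + \frac{1354}{45}\right) 2096679 = \left(- \frac{233959046}{45}\right) 2096679 = - \frac{163512339536078}{15}$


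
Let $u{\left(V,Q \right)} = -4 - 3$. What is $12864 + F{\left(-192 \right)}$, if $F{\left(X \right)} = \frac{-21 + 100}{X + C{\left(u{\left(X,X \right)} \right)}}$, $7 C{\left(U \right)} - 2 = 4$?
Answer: $\frac{17211479}{1338} \approx 12864.0$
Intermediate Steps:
$u{\left(V,Q \right)} = -7$
$C{\left(U \right)} = \frac{6}{7}$ ($C{\left(U \right)} = \frac{2}{7} + \frac{1}{7} \cdot 4 = \frac{2}{7} + \frac{4}{7} = \frac{6}{7}$)
$F{\left(X \right)} = \frac{79}{\frac{6}{7} + X}$ ($F{\left(X \right)} = \frac{-21 + 100}{X + \frac{6}{7}} = \frac{79}{\frac{6}{7} + X}$)
$12864 + F{\left(-192 \right)} = 12864 + \frac{553}{6 + 7 \left(-192\right)} = 12864 + \frac{553}{6 - 1344} = 12864 + \frac{553}{-1338} = 12864 + 553 \left(- \frac{1}{1338}\right) = 12864 - \frac{553}{1338} = \frac{17211479}{1338}$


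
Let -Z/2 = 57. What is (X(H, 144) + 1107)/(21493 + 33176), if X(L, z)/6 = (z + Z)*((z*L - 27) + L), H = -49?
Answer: -427551/18223 ≈ -23.462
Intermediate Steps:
Z = -114 (Z = -2*57 = -114)
X(L, z) = 6*(-114 + z)*(-27 + L + L*z) (X(L, z) = 6*((z - 114)*((z*L - 27) + L)) = 6*((-114 + z)*((L*z - 27) + L)) = 6*((-114 + z)*((-27 + L*z) + L)) = 6*((-114 + z)*(-27 + L + L*z)) = 6*(-114 + z)*(-27 + L + L*z))
(X(H, 144) + 1107)/(21493 + 33176) = ((18468 - 684*(-49) - 162*144 - 678*(-49)*144 + 6*(-49)*144**2) + 1107)/(21493 + 33176) = ((18468 + 33516 - 23328 + 4783968 + 6*(-49)*20736) + 1107)/54669 = ((18468 + 33516 - 23328 + 4783968 - 6096384) + 1107)*(1/54669) = (-1283760 + 1107)*(1/54669) = -1282653*1/54669 = -427551/18223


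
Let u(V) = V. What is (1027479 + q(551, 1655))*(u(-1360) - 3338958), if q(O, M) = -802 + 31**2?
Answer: -3432637708884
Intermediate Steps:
q(O, M) = 159 (q(O, M) = -802 + 961 = 159)
(1027479 + q(551, 1655))*(u(-1360) - 3338958) = (1027479 + 159)*(-1360 - 3338958) = 1027638*(-3340318) = -3432637708884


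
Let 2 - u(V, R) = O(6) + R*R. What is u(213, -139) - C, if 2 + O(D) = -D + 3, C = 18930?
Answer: -38244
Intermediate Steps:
O(D) = 1 - D (O(D) = -2 + (-D + 3) = -2 + (3 - D) = 1 - D)
u(V, R) = 7 - R² (u(V, R) = 2 - ((1 - 1*6) + R*R) = 2 - ((1 - 6) + R²) = 2 - (-5 + R²) = 2 + (5 - R²) = 7 - R²)
u(213, -139) - C = (7 - 1*(-139)²) - 1*18930 = (7 - 1*19321) - 18930 = (7 - 19321) - 18930 = -19314 - 18930 = -38244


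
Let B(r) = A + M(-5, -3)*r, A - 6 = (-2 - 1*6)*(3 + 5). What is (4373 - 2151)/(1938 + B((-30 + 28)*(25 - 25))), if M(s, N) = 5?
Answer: 1111/940 ≈ 1.1819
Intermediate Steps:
A = -58 (A = 6 + (-2 - 1*6)*(3 + 5) = 6 + (-2 - 6)*8 = 6 - 8*8 = 6 - 64 = -58)
B(r) = -58 + 5*r
(4373 - 2151)/(1938 + B((-30 + 28)*(25 - 25))) = (4373 - 2151)/(1938 + (-58 + 5*((-30 + 28)*(25 - 25)))) = 2222/(1938 + (-58 + 5*(-2*0))) = 2222/(1938 + (-58 + 5*0)) = 2222/(1938 + (-58 + 0)) = 2222/(1938 - 58) = 2222/1880 = 2222*(1/1880) = 1111/940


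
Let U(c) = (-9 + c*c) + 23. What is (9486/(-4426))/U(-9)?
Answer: -4743/210235 ≈ -0.022560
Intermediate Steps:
U(c) = 14 + c**2 (U(c) = (-9 + c**2) + 23 = 14 + c**2)
(9486/(-4426))/U(-9) = (9486/(-4426))/(14 + (-9)**2) = (9486*(-1/4426))/(14 + 81) = -4743/2213/95 = -4743/2213*1/95 = -4743/210235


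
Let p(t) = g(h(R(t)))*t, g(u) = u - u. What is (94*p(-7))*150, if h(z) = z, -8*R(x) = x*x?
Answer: 0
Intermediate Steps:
R(x) = -x²/8 (R(x) = -x*x/8 = -x²/8)
g(u) = 0
p(t) = 0 (p(t) = 0*t = 0)
(94*p(-7))*150 = (94*0)*150 = 0*150 = 0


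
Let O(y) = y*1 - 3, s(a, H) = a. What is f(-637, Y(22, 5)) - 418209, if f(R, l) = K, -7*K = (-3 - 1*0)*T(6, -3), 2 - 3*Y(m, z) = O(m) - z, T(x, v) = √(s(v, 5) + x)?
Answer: -418209 + 3*√3/7 ≈ -4.1821e+5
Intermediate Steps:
O(y) = -3 + y (O(y) = y - 3 = -3 + y)
T(x, v) = √(v + x)
Y(m, z) = 5/3 - m/3 + z/3 (Y(m, z) = ⅔ - ((-3 + m) - z)/3 = ⅔ - (-3 + m - z)/3 = ⅔ + (1 - m/3 + z/3) = 5/3 - m/3 + z/3)
K = 3*√3/7 (K = -(-3 - 1*0)*√(-3 + 6)/7 = -(-3 + 0)*√3/7 = -(-3)*√3/7 = 3*√3/7 ≈ 0.74231)
f(R, l) = 3*√3/7
f(-637, Y(22, 5)) - 418209 = 3*√3/7 - 418209 = -418209 + 3*√3/7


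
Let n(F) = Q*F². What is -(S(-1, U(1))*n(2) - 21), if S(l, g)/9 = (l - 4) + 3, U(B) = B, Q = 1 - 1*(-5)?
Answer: 453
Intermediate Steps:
Q = 6 (Q = 1 + 5 = 6)
S(l, g) = -9 + 9*l (S(l, g) = 9*((l - 4) + 3) = 9*((-4 + l) + 3) = 9*(-1 + l) = -9 + 9*l)
n(F) = 6*F²
-(S(-1, U(1))*n(2) - 21) = -((-9 + 9*(-1))*(6*2²) - 21) = -((-9 - 9)*(6*4) - 21) = -(-18*24 - 21) = -(-432 - 21) = -1*(-453) = 453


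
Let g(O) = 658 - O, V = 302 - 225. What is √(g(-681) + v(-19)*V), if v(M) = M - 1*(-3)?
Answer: √107 ≈ 10.344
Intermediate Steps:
v(M) = 3 + M (v(M) = M + 3 = 3 + M)
V = 77
√(g(-681) + v(-19)*V) = √((658 - 1*(-681)) + (3 - 19)*77) = √((658 + 681) - 16*77) = √(1339 - 1232) = √107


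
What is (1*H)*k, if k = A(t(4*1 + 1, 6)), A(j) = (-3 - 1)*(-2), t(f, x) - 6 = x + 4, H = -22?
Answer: -176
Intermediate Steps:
t(f, x) = 10 + x (t(f, x) = 6 + (x + 4) = 6 + (4 + x) = 10 + x)
A(j) = 8 (A(j) = -4*(-2) = 8)
k = 8
(1*H)*k = (1*(-22))*8 = -22*8 = -176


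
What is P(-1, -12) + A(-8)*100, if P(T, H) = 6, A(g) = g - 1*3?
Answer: -1094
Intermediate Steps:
A(g) = -3 + g (A(g) = g - 3 = -3 + g)
P(-1, -12) + A(-8)*100 = 6 + (-3 - 8)*100 = 6 - 11*100 = 6 - 1100 = -1094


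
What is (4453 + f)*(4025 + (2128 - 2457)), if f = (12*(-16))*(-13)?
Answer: 25683504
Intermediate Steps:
f = 2496 (f = -192*(-13) = 2496)
(4453 + f)*(4025 + (2128 - 2457)) = (4453 + 2496)*(4025 + (2128 - 2457)) = 6949*(4025 - 329) = 6949*3696 = 25683504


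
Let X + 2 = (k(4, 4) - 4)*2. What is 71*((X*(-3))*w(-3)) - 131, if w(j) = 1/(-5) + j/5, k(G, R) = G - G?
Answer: -1835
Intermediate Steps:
k(G, R) = 0
w(j) = -⅕ + j/5 (w(j) = 1*(-⅕) + j*(⅕) = -⅕ + j/5)
X = -10 (X = -2 + (0 - 4)*2 = -2 - 4*2 = -2 - 8 = -10)
71*((X*(-3))*w(-3)) - 131 = 71*((-10*(-3))*(-⅕ + (⅕)*(-3))) - 131 = 71*(30*(-⅕ - ⅗)) - 131 = 71*(30*(-⅘)) - 131 = 71*(-24) - 131 = -1704 - 131 = -1835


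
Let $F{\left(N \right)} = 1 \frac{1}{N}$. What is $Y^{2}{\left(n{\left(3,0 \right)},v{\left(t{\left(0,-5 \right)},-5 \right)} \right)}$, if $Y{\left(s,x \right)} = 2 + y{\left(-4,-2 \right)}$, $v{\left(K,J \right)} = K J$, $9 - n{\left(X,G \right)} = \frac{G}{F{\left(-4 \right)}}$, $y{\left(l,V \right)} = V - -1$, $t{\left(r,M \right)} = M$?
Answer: $1$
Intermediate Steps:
$F{\left(N \right)} = \frac{1}{N}$
$y{\left(l,V \right)} = 1 + V$ ($y{\left(l,V \right)} = V + 1 = 1 + V$)
$n{\left(X,G \right)} = 9 + 4 G$ ($n{\left(X,G \right)} = 9 - \frac{G}{\frac{1}{-4}} = 9 - \frac{G}{- \frac{1}{4}} = 9 - G \left(-4\right) = 9 - - 4 G = 9 + 4 G$)
$v{\left(K,J \right)} = J K$
$Y{\left(s,x \right)} = 1$ ($Y{\left(s,x \right)} = 2 + \left(1 - 2\right) = 2 - 1 = 1$)
$Y^{2}{\left(n{\left(3,0 \right)},v{\left(t{\left(0,-5 \right)},-5 \right)} \right)} = 1^{2} = 1$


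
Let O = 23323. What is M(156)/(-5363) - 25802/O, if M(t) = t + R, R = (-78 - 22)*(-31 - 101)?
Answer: -449878114/125081249 ≈ -3.5967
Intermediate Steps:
R = 13200 (R = -100*(-132) = 13200)
M(t) = 13200 + t (M(t) = t + 13200 = 13200 + t)
M(156)/(-5363) - 25802/O = (13200 + 156)/(-5363) - 25802/23323 = 13356*(-1/5363) - 25802*1/23323 = -13356/5363 - 25802/23323 = -449878114/125081249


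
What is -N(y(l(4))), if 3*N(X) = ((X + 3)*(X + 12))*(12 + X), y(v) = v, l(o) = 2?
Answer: -980/3 ≈ -326.67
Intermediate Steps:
N(X) = (12 + X)²*(3 + X)/3 (N(X) = (((X + 3)*(X + 12))*(12 + X))/3 = (((3 + X)*(12 + X))*(12 + X))/3 = ((12 + X)²*(3 + X))/3 = (12 + X)²*(3 + X)/3)
-N(y(l(4))) = -(12 + 2)²*(3 + 2)/3 = -14²*5/3 = -196*5/3 = -1*980/3 = -980/3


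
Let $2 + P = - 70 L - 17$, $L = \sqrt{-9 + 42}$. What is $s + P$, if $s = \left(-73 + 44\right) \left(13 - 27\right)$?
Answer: $387 - 70 \sqrt{33} \approx -15.119$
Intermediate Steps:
$L = \sqrt{33} \approx 5.7446$
$P = -19 - 70 \sqrt{33}$ ($P = -2 - \left(17 + 70 \sqrt{33}\right) = -19 - 70 \sqrt{33} \approx -421.12$)
$s = 406$ ($s = - 29 \left(13 - 27\right) = \left(-29\right) \left(-14\right) = 406$)
$s + P = 406 - \left(19 + 70 \sqrt{33}\right) = 387 - 70 \sqrt{33}$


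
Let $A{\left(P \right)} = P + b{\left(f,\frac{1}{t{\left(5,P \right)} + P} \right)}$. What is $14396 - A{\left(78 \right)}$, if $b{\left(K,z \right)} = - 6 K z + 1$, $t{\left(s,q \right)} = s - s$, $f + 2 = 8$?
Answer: $\frac{186127}{13} \approx 14317.0$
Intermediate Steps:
$f = 6$ ($f = -2 + 8 = 6$)
$t{\left(s,q \right)} = 0$
$b{\left(K,z \right)} = 1 - 6 K z$ ($b{\left(K,z \right)} = - 6 K z + 1 = 1 - 6 K z$)
$A{\left(P \right)} = 1 + P - \frac{36}{P}$ ($A{\left(P \right)} = P + \left(1 - \frac{36}{0 + P}\right) = P + \left(1 - \frac{36}{P}\right) = 1 + P - \frac{36}{P}$)
$14396 - A{\left(78 \right)} = 14396 - \left(1 + 78 - \frac{36}{78}\right) = 14396 - \left(1 + 78 - \frac{6}{13}\right) = 14396 - \frac{1021}{13} = \frac{186127}{13}$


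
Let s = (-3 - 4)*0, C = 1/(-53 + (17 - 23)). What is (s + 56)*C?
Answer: -56/59 ≈ -0.94915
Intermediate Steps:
C = -1/59 (C = 1/(-53 - 6) = 1/(-59) = -1/59 ≈ -0.016949)
s = 0 (s = -7*0 = 0)
(s + 56)*C = (0 + 56)*(-1/59) = 56*(-1/59) = -56/59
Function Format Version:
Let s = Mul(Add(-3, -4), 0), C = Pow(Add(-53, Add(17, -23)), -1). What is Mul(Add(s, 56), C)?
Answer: Rational(-56, 59) ≈ -0.94915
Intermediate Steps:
C = Rational(-1, 59) (C = Pow(Add(-53, -6), -1) = Pow(-59, -1) = Rational(-1, 59) ≈ -0.016949)
s = 0 (s = Mul(-7, 0) = 0)
Mul(Add(s, 56), C) = Mul(Add(0, 56), Rational(-1, 59)) = Mul(56, Rational(-1, 59)) = Rational(-56, 59)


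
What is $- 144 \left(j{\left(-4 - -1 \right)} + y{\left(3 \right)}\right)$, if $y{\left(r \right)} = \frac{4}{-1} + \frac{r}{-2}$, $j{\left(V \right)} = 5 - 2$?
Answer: $360$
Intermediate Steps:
$j{\left(V \right)} = 3$
$y{\left(r \right)} = -4 - \frac{r}{2}$ ($y{\left(r \right)} = 4 \left(-1\right) + r \left(- \frac{1}{2}\right) = -4 - \frac{r}{2}$)
$- 144 \left(j{\left(-4 - -1 \right)} + y{\left(3 \right)}\right) = - 144 \left(3 - \frac{11}{2}\right) = \left(-144\right) \left(- \frac{5}{2}\right) = 360$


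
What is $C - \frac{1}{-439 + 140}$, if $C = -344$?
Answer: $- \frac{102855}{299} \approx -344.0$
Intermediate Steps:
$C - \frac{1}{-439 + 140} = -344 - \frac{1}{-439 + 140} = -344 - \frac{1}{-299} = -344 - - \frac{1}{299} = -344 + \frac{1}{299} = - \frac{102855}{299}$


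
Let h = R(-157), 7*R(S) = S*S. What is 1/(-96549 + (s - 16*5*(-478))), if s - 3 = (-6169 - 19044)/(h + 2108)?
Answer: -39405/2297724421 ≈ -1.7150e-5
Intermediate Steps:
R(S) = S²/7 (R(S) = (S*S)/7 = S²/7)
h = 24649/7 (h = (⅐)*(-157)² = (⅐)*24649 = 24649/7 ≈ 3521.3)
s = -58276/39405 (s = 3 + (-6169 - 19044)/(24649/7 + 2108) = 3 - 25213/39405/7 = 3 - 25213*7/39405 = 3 - 176491/39405 = -58276/39405 ≈ -1.4789)
1/(-96549 + (s - 16*5*(-478))) = 1/(-96549 + (-58276/39405 - 16*5*(-478))) = 1/(-96549 + (-58276/39405 - 80*(-478))) = 1/(-96549 + (-58276/39405 - 1*(-38240))) = 1/(-96549 + (-58276/39405 + 38240)) = 1/(-96549 + 1506788924/39405) = 1/(-2297724421/39405) = -39405/2297724421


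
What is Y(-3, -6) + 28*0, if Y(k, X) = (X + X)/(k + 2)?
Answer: 12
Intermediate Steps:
Y(k, X) = 2*X/(2 + k) (Y(k, X) = (2*X)/(2 + k) = 2*X/(2 + k))
Y(-3, -6) + 28*0 = 2*(-6)/(2 - 3) + 28*0 = 2*(-6)/(-1) + 0 = 2*(-6)*(-1) + 0 = 12 + 0 = 12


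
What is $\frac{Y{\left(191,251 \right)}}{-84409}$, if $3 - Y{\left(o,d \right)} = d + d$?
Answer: $\frac{499}{84409} \approx 0.0059117$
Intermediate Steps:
$Y{\left(o,d \right)} = 3 - 2 d$ ($Y{\left(o,d \right)} = 3 - \left(d + d\right) = 3 - 2 d$)
$\frac{Y{\left(191,251 \right)}}{-84409} = \frac{3 - 502}{-84409} = \left(3 - 502\right) \left(- \frac{1}{84409}\right) = \left(-499\right) \left(- \frac{1}{84409}\right) = \frac{499}{84409}$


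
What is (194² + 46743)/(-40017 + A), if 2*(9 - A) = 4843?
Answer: -168758/84859 ≈ -1.9887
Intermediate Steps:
A = -4825/2 (A = 9 - ½*4843 = 9 - 4843/2 = -4825/2 ≈ -2412.5)
(194² + 46743)/(-40017 + A) = (194² + 46743)/(-40017 - 4825/2) = (37636 + 46743)/(-84859/2) = 84379*(-2/84859) = -168758/84859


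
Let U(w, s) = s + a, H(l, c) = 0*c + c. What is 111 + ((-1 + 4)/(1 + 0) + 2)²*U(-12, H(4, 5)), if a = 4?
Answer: 336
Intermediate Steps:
H(l, c) = c (H(l, c) = 0 + c = c)
U(w, s) = 4 + s (U(w, s) = s + 4 = 4 + s)
111 + ((-1 + 4)/(1 + 0) + 2)²*U(-12, H(4, 5)) = 111 + ((-1 + 4)/(1 + 0) + 2)²*(4 + 5) = 111 + (3/1 + 2)²*9 = 111 + (3*1 + 2)²*9 = 111 + (3 + 2)²*9 = 111 + 5²*9 = 111 + 25*9 = 111 + 225 = 336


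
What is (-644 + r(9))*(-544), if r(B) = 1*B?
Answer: 345440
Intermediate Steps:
r(B) = B
(-644 + r(9))*(-544) = (-644 + 9)*(-544) = -635*(-544) = 345440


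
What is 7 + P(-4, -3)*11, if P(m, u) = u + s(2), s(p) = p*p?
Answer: 18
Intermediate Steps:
s(p) = p²
P(m, u) = 4 + u (P(m, u) = u + 2² = u + 4 = 4 + u)
7 + P(-4, -3)*11 = 7 + (4 - 3)*11 = 7 + 1*11 = 7 + 11 = 18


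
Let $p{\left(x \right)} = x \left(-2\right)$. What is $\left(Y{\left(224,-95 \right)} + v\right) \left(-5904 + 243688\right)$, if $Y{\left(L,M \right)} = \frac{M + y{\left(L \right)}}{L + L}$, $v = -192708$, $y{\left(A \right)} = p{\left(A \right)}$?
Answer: $- \frac{2566097367621}{56} \approx -4.5823 \cdot 10^{10}$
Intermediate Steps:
$p{\left(x \right)} = - 2 x$
$y{\left(A \right)} = - 2 A$
$Y{\left(L,M \right)} = \frac{M - 2 L}{2 L}$ ($Y{\left(L,M \right)} = \frac{M - 2 L}{L + L} = \frac{M - 2 L}{2 L}$)
$\left(Y{\left(224,-95 \right)} + v\right) \left(-5904 + 243688\right) = \left(\frac{\frac{1}{2} \left(-95\right) - 224}{224} - 192708\right) \left(-5904 + 243688\right) = \left(\frac{- \frac{95}{2} - 224}{224} - 192708\right) 237784 = \left(\frac{1}{224} \left(- \frac{543}{2}\right) - 192708\right) 237784 = \left(- \frac{543}{448} - 192708\right) 237784 = \left(- \frac{86333727}{448}\right) 237784 = - \frac{2566097367621}{56}$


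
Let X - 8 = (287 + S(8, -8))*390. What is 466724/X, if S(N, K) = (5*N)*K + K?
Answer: -233362/7991 ≈ -29.203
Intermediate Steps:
S(N, K) = K + 5*K*N (S(N, K) = 5*K*N + K = K + 5*K*N)
X = -15982 (X = 8 + (287 - 8*(1 + 5*8))*390 = 8 + (287 - 8*(1 + 40))*390 = 8 + (287 - 8*41)*390 = 8 + (287 - 328)*390 = 8 - 41*390 = 8 - 15990 = -15982)
466724/X = 466724/(-15982) = 466724*(-1/15982) = -233362/7991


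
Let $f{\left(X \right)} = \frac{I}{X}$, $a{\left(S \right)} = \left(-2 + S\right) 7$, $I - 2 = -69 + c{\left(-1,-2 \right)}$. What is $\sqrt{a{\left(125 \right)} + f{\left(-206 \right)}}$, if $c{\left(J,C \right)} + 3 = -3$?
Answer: $\frac{\sqrt{36552434}}{206} \approx 29.349$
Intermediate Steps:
$c{\left(J,C \right)} = -6$ ($c{\left(J,C \right)} = -3 - 3 = -6$)
$I = -73$ ($I = 2 - 75 = -73$)
$a{\left(S \right)} = -14 + 7 S$
$f{\left(X \right)} = - \frac{73}{X}$
$\sqrt{a{\left(125 \right)} + f{\left(-206 \right)}} = \sqrt{\left(-14 + 7 \cdot 125\right) - \frac{73}{-206}} = \sqrt{\left(-14 + 875\right) - - \frac{73}{206}} = \sqrt{861 + \frac{73}{206}} = \sqrt{\frac{177439}{206}} = \frac{\sqrt{36552434}}{206}$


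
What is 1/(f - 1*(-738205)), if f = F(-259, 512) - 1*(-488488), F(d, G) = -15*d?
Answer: 1/1230578 ≈ 8.1263e-7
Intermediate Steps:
f = 492373 (f = -15*(-259) - 1*(-488488) = 3885 + 488488 = 492373)
1/(f - 1*(-738205)) = 1/(492373 - 1*(-738205)) = 1/(492373 + 738205) = 1/1230578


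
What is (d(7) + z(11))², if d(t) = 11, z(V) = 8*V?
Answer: 9801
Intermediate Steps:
(d(7) + z(11))² = (11 + 8*11)² = (11 + 88)² = 99² = 9801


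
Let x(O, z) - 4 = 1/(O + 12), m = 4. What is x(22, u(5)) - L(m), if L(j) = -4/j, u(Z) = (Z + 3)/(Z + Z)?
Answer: 171/34 ≈ 5.0294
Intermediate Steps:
u(Z) = (3 + Z)/(2*Z) (u(Z) = (3 + Z)/((2*Z)) = (3 + Z)*(1/(2*Z)) = (3 + Z)/(2*Z))
x(O, z) = 4 + 1/(12 + O) (x(O, z) = 4 + 1/(O + 12) = 4 + 1/(12 + O))
x(22, u(5)) - L(m) = (49 + 4*22)/(12 + 22) - (-4/4) = (49 + 88)/34 - (-4*¼) = (1/34)*137 - (-1) = 137/34 - 1*(-1) = 137/34 + 1 = 171/34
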